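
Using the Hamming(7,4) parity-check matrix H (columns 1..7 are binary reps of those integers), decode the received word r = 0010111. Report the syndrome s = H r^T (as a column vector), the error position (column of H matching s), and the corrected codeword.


s = (1, 1, 1)^T, error position = 7, corrected codeword c = 0010110

Compute s = H r^T mod 2 one row at a time:
  s_1 = 0 + 1 + 1 + 1 = 3 ≡ 1 (mod 2).
  s_2 = 0 + 1 + 1 + 1 = 3 ≡ 1 (mod 2).
  s_3 = 0 + 1 + 1 + 1 = 3 ≡ 1 (mod 2).
s = (1, 1, 1)^T — this equals column 7 of H (binary 111), so error is at position 7.
Correct: flip bit 7 of r = 0010111 to get c = 0010110.


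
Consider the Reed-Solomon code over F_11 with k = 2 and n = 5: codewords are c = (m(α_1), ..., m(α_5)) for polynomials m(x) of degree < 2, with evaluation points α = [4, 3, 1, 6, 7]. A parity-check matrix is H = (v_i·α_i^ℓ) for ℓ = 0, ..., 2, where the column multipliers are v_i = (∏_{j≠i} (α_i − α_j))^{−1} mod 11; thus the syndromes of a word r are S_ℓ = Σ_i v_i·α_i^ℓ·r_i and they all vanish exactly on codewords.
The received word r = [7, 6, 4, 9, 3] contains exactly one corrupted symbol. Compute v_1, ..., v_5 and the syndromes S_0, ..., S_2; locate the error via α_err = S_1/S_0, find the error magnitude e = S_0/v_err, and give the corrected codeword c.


S = (8, 1, 7), error at position 5, error magnitude e = 4, c = [7, 6, 4, 9, 10].

Step 1: column multipliers v_i = (∏_{j≠i}(α_i − α_j))^{−1} mod 11.
  i = 1 (α = 4): (4−3)(4−1)(4−6)(4−7) = 1·3·(−2)·(−3) = 18 ≡ 7, so v_1 = 7^{−1} = 8 (mod 11).
  i = 2 (α = 3): (3−4)(3−1)(3−6)(3−7) = (−1)·2·(−3)·(−4) = −24 ≡ 9, so v_2 = 9^{−1} = 5 (mod 11).
  i = 3 (α = 1): (1−4)(1−3)(1−6)(1−7) = (−3)·(−2)·(−5)·(−6) = 180 ≡ 4, so v_3 = 4^{−1} = 3 (mod 11).
  i = 4 (α = 6): (6−4)(6−3)(6−1)(6−7) = 2·3·5·(−1) = −30 ≡ 3, so v_4 = 3^{−1} = 4 (mod 11).
  i = 5 (α = 7): (7−4)(7−3)(7−1)(7−6) = 3·4·6·1 = 72 ≡ 6, so v_5 = 6^{−1} = 2 (mod 11).
  v = [8, 5, 3, 4, 2].
Step 2: syndromes of r = [7, 6, 4, 9, 3] (all sums mod 11).
  S_0 = Σ v_i r_i = 8·7 + 5·6 + 3·4 + 4·9 + 2·3 = 140 ≡ 8.
  S_1 = Σ v_i α_i r_i = 8·4·7 + 5·3·6 + 3·1·4 + 4·6·9 + 2·7·3 = 584 ≡ 1.
  α_i^2 mod 11 = [5, 9, 1, 3, 5].
  S_2 = Σ v_i α_i^2 r_i = 8·5·7 + 5·9·6 + 3·1·4 + 4·3·9 + 2·5·3 = 700 ≡ 7.
  S = (8, 1, 7) ≠ 0, so r is not a codeword (an error is present).
Step 3: locate the error. For a single error e at position i, S_ℓ = v_i·e·α_i^ℓ, so α_err = S_1/S_0.
  S_0^{−1} = 8^{−1} = 7 (mod 11), so α_err = 1·7 = 7 ≡ 7 = α_5. Error position i = 5.
  Consistency check: S_2/S_1 = 7·1 = 7 ≡ 7 = α_err ✓ (single-error assumption holds).
Step 4: error magnitude e = S_0/v_5 = S_0·∏_{j≠5}(α_5 − α_j) = 8·6 = 48 ≡ 4 (mod 11).
Step 5: correct position 5: c_5 = r_5 − e = 3 − 4 ≡ 10 (mod 11). Hence c = [7, 6, 4, 9, 10].
  Check: interpolating c through the α_i gives m(x) = 3 + 1·x (degree < 2) with m(α_i) = c_i for every i, so c is indeed a codeword.


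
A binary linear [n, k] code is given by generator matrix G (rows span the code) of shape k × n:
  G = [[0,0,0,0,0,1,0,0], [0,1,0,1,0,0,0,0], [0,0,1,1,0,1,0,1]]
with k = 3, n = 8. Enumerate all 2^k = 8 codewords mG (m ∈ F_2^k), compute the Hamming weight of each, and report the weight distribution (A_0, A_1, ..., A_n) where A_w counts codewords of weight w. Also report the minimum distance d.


Weight distribution: A_0 = 1, A_1 = 1, A_2 = 1, A_3 = 3, A_4 = 2. Minimum distance d = 1.

Enumerate all 2^3 = 8 messages m ∈ F_2^3.
For each, compute codeword c = mG in F_2^8, then tally its weight.
  m = 000 → c = 00000000, weight = 0.
  m = 100 → c = 00000100, weight = 1.
  m = 010 → c = 01010000, weight = 2.
  m = 110 → c = 01010100, weight = 3.
  m = 001 → c = 00110101, weight = 4.
  m = 101 → c = 00110001, weight = 3.
  m = 011 → c = 01100101, weight = 4.
  m = 111 → c = 01100001, weight = 3.
Tally weights:
  weight 0: 1 codewords.
  weight 1: 1 codewords.
  weight 2: 1 codewords.
  weight 3: 3 codewords.
  weight 4: 2 codewords.
Minimum distance d = smallest w > 0 with A_w > 0 = 1.
Sanity: Σ A_w = 8 = 2^3 = 8 ✓.


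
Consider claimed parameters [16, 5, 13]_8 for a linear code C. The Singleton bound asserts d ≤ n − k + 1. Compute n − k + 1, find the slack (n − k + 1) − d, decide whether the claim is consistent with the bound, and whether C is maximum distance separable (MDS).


Singleton RHS = n − k + 1 = 12, slack = -1, bound violated (no such code; not MDS).

Singleton bound: d ≤ n − k + 1.
Here n = 16, k = 5, so n − k + 1 = 12.
Given d = 13, check d ≤ 12: NO.
Slack = (n − k + 1) − d = -1.
The slack is negative: d = 13 exceeds n − k + 1 = 12 by 1, so the Singleton bound is violated and no linear [16, 5, 13]_8 code can exist. In particular it is not MDS (MDS requires d = n − k + 1 exactly).
Description: the claimed parameters are [16, 5, 13]_8; such a code would be impossible (violates the Singleton bound).


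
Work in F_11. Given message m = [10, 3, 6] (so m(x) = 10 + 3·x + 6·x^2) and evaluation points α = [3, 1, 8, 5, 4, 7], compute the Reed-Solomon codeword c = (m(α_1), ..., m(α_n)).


c = [7, 8, 0, 10, 8, 6]

Message polynomial: m(x) = 10 + 3·x + 6·x^2 (mod 11).
For each evaluation point α_i, compute m(α_i) mod 11:
  α_1 = 3: Horner steps 6 → 10 → 7, so m(3) = 7.
  α_2 = 1: Horner steps 6 → 9 → 8, so m(1) = 8.
  α_3 = 8: Horner steps 6 → 7 → 0, so m(8) = 0.
  α_4 = 5: Horner steps 6 → 0 → 10, so m(5) = 10.
  α_5 = 4: Horner steps 6 → 5 → 8, so m(4) = 8.
  α_6 = 7: Horner steps 6 → 1 → 6, so m(7) = 6.
Codeword c = [7, 8, 0, 10, 8, 6] ∈ F_11^6.


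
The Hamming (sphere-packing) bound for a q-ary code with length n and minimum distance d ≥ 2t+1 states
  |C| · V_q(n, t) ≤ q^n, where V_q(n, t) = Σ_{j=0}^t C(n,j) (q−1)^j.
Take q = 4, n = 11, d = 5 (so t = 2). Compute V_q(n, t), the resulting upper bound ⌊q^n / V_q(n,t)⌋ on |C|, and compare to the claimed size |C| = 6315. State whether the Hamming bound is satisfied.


V_q(n, t) = 529, q^n = 4194304, Hamming bound = 7928, |C| = 6315 ≤ bound (satisfied).

Step 1: Compute V_q(n, t) = Σ_{j=0}^2 C(n, j) (q−1)^j.
  j = 0: C(11,0)·(3)^0 = 1·1 = 1.
  j = 1: C(11,1)·(3)^1 = 11·3 = 33.
  j = 2: C(11,2)·(3)^2 = 55·9 = 495.
  V_q(n, t) = 1 + 33 + 495 = 529.
Step 2: q^n = 4^11 = 4194304.
Step 3: Hamming bound ⌊q^n / V_q(n,t)⌋ = ⌊4194304/529⌋ = 7928.
Step 4: Compare |C| = 6315 to 7928: satisfied.
The claimed |C| lies below the Hamming bound.


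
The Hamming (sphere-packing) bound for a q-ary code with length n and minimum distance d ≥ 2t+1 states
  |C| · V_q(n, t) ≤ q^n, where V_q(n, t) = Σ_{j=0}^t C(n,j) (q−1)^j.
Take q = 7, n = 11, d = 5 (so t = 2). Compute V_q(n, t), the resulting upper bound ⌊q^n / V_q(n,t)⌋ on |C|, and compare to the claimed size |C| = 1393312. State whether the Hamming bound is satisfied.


V_q(n, t) = 2047, q^n = 1977326743, Hamming bound = 965963, |C| = 1393312 > bound (violated).

Step 1: Compute V_q(n, t) = Σ_{j=0}^2 C(n, j) (q−1)^j.
  j = 0: C(11,0)·(6)^0 = 1·1 = 1.
  j = 1: C(11,1)·(6)^1 = 11·6 = 66.
  j = 2: C(11,2)·(6)^2 = 55·36 = 1980.
  V_q(n, t) = 1 + 66 + 1980 = 2047.
Step 2: q^n = 7^11 = 1977326743.
Step 3: Hamming bound ⌊q^n / V_q(n,t)⌋ = ⌊1977326743/2047⌋ = 965963.
Step 4: Compare |C| = 1393312 to 965963: violated.
The claimed |C| lies above the Hamming bound, so no 7-ary code of length 11 with d ≥ 5 can have 1393312 codewords.


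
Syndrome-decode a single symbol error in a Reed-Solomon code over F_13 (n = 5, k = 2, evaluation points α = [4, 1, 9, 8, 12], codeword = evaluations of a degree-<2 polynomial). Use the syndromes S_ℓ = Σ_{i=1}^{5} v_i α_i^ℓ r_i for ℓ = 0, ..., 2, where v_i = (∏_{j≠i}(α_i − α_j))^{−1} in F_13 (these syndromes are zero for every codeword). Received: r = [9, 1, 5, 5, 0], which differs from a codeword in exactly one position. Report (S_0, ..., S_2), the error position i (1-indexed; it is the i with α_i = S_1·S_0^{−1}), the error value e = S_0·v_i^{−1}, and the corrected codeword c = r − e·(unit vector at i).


S = (9, 7, 4), error at position 4, error magnitude e = 7, c = [9, 1, 5, 11, 0].

Step 1: column multipliers v_i = (∏_{j≠i}(α_i − α_j))^{−1} mod 13.
  i = 1 (α = 4): (4−1)(4−9)(4−8)(4−12) = 3·(−5)·(−4)·(−8) = −480 ≡ 1, so v_1 = 1^{−1} = 1 (mod 13).
  i = 2 (α = 1): (1−4)(1−9)(1−8)(1−12) = (−3)·(−8)·(−7)·(−11) = 1848 ≡ 2, so v_2 = 2^{−1} = 7 (mod 13).
  i = 3 (α = 9): (9−4)(9−1)(9−8)(9−12) = 5·8·1·(−3) = −120 ≡ 10, so v_3 = 10^{−1} = 4 (mod 13).
  i = 4 (α = 8): (8−4)(8−1)(8−9)(8−12) = 4·7·(−1)·(−4) = 112 ≡ 8, so v_4 = 8^{−1} = 5 (mod 13).
  i = 5 (α = 12): (12−4)(12−1)(12−9)(12−8) = 8·11·3·4 = 1056 ≡ 3, so v_5 = 3^{−1} = 9 (mod 13).
  v = [1, 7, 4, 5, 9].
Step 2: syndromes of r = [9, 1, 5, 5, 0] (all sums mod 13).
  S_0 = Σ v_i r_i = 1·9 + 7·1 + 4·5 + 5·5 + 9·0 = 61 ≡ 9.
  S_1 = Σ v_i α_i r_i = 1·4·9 + 7·1·1 + 4·9·5 + 5·8·5 + 9·12·0 = 423 ≡ 7.
  α_i^2 mod 13 = [3, 1, 3, 12, 1].
  S_2 = Σ v_i α_i^2 r_i = 1·3·9 + 7·1·1 + 4·3·5 + 5·12·5 + 9·1·0 = 394 ≡ 4.
  S = (9, 7, 4) ≠ 0, so r is not a codeword (an error is present).
Step 3: locate the error. For a single error e at position i, S_ℓ = v_i·e·α_i^ℓ, so α_err = S_1/S_0.
  S_0^{−1} = 9^{−1} = 3 (mod 13), so α_err = 7·3 = 21 ≡ 8 = α_4. Error position i = 4.
  Consistency check: S_2/S_1 = 4·2 = 8 ≡ 8 = α_err ✓ (single-error assumption holds).
Step 4: error magnitude e = S_0/v_4 = S_0·∏_{j≠4}(α_4 − α_j) = 9·8 = 72 ≡ 7 (mod 13).
Step 5: correct position 4: c_4 = r_4 − e = 5 − 7 ≡ 11 (mod 13). Hence c = [9, 1, 5, 11, 0].
  Check: interpolating c through the α_i gives m(x) = 7 + 7·x (degree < 2) with m(α_i) = c_i for every i, so c is indeed a codeword.


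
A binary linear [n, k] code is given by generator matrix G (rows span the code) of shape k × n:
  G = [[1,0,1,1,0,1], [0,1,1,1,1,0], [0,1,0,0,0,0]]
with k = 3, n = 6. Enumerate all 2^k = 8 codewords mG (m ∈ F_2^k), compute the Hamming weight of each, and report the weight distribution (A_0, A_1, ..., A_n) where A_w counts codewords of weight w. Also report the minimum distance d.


Weight distribution: A_0 = 1, A_1 = 1, A_3 = 2, A_4 = 3, A_5 = 1. Minimum distance d = 1.

Enumerate all 2^3 = 8 messages m ∈ F_2^3.
For each, compute codeword c = mG in F_2^6, then tally its weight.
  m = 000 → c = 000000, weight = 0.
  m = 100 → c = 101101, weight = 4.
  m = 010 → c = 011110, weight = 4.
  m = 110 → c = 110011, weight = 4.
  m = 001 → c = 010000, weight = 1.
  m = 101 → c = 111101, weight = 5.
  m = 011 → c = 001110, weight = 3.
  m = 111 → c = 100011, weight = 3.
Tally weights:
  weight 0: 1 codewords.
  weight 1: 1 codewords.
  weight 3: 2 codewords.
  weight 4: 3 codewords.
  weight 5: 1 codewords.
Minimum distance d = smallest w > 0 with A_w > 0 = 1.
Sanity: Σ A_w = 8 = 2^3 = 8 ✓.


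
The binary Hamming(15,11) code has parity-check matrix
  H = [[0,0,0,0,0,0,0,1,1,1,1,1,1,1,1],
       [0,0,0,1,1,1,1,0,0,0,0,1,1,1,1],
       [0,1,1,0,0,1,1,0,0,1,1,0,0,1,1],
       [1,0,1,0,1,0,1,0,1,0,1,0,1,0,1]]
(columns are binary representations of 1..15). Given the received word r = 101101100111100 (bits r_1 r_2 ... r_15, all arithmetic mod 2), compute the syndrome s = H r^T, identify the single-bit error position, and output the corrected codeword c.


s = (0, 1, 1, 1)^T, error position = 7, corrected codeword c = 101101000111100

Compute s = H r^T mod 2 one row at a time:
  s_1 = 0 + 0 + 1 + 1 + 1 + 1 + 0 + 0 = 4 ≡ 0 (mod 2).
  s_2 = 1 + 0 + 1 + 1 + 1 + 1 + 0 + 0 = 5 ≡ 1 (mod 2).
  s_3 = 0 + 1 + 1 + 1 + 1 + 1 + 0 + 0 = 5 ≡ 1 (mod 2).
  s_4 = 1 + 1 + 0 + 1 + 0 + 1 + 1 + 0 = 5 ≡ 1 (mod 2).
s = (0, 1, 1, 1)^T — this equals column 7 of H (binary 0111), so error is at position 7.
Correct: flip bit 7 of r = 101101100111100 to get c = 101101000111100.


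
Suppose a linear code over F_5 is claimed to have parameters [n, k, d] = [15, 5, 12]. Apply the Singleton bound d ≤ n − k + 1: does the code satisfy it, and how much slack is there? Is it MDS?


Singleton RHS = n − k + 1 = 11, slack = -1, bound violated (no such code; not MDS).

Singleton bound: d ≤ n − k + 1.
Here n = 15, k = 5, so n − k + 1 = 11.
Given d = 12, check d ≤ 11: NO.
Slack = (n − k + 1) − d = -1.
The slack is negative: d = 12 exceeds n − k + 1 = 11 by 1, so the Singleton bound is violated and no linear [15, 5, 12]_5 code can exist. In particular it is not MDS (MDS requires d = n − k + 1 exactly).
Description: the claimed parameters are [15, 5, 12]_5; such a code would be impossible (violates the Singleton bound).


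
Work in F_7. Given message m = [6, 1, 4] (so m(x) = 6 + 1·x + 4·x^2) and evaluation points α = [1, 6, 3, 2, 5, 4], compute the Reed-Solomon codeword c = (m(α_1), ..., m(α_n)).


c = [4, 2, 3, 3, 6, 4]

Message polynomial: m(x) = 6 + 1·x + 4·x^2 (mod 7).
For each evaluation point α_i, compute m(α_i) mod 7:
  α_1 = 1: Horner steps 4 → 5 → 4, so m(1) = 4.
  α_2 = 6: Horner steps 4 → 4 → 2, so m(6) = 2.
  α_3 = 3: Horner steps 4 → 6 → 3, so m(3) = 3.
  α_4 = 2: Horner steps 4 → 2 → 3, so m(2) = 3.
  α_5 = 5: Horner steps 4 → 0 → 6, so m(5) = 6.
  α_6 = 4: Horner steps 4 → 3 → 4, so m(4) = 4.
Codeword c = [4, 2, 3, 3, 6, 4] ∈ F_7^6.


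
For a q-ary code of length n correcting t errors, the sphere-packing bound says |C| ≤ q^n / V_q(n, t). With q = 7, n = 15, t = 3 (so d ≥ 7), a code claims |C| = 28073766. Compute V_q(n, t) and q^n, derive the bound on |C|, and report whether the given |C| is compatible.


V_q(n, t) = 102151, q^n = 4747561509943, Hamming bound = 46475918, |C| = 28073766 ≤ bound (satisfied).

Step 1: Compute V_q(n, t) = Σ_{j=0}^3 C(n, j) (q−1)^j.
  j = 0: C(15,0)·(6)^0 = 1·1 = 1.
  j = 1: C(15,1)·(6)^1 = 15·6 = 90.
  j = 2: C(15,2)·(6)^2 = 105·36 = 3780.
  j = 3: C(15,3)·(6)^3 = 455·216 = 98280.
  V_q(n, t) = 1 + 90 + 3780 + 98280 = 102151.
Step 2: q^n = 7^15 = 4747561509943.
Step 3: Hamming bound ⌊q^n / V_q(n,t)⌋ = ⌊4747561509943/102151⌋ = 46475918.
Step 4: Compare |C| = 28073766 to 46475918: satisfied.
The claimed |C| lies below the Hamming bound.


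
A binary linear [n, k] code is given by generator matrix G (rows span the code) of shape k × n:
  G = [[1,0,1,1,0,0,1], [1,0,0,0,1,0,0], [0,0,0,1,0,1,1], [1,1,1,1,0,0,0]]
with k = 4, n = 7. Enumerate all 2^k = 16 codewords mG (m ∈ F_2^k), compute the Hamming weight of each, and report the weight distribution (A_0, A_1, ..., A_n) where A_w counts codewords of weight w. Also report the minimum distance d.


Weight distribution: A_0 = 1, A_2 = 2, A_3 = 4, A_4 = 5, A_5 = 4. Minimum distance d = 2.

Enumerate all 2^4 = 16 messages m ∈ F_2^4.
For each, compute codeword c = mG in F_2^7, then tally its weight.
  m = 0000 → c = 0000000, weight = 0.
  m = 1000 → c = 1011001, weight = 4.
  m = 0100 → c = 1000100, weight = 2.
  m = 1100 → c = 0011101, weight = 4.
  m = 0010 → c = 0001011, weight = 3.
  m = 1010 → c = 1010010, weight = 3.
  m = 0110 → c = 1001111, weight = 5.
  m = 1110 → c = 0010110, weight = 3.
  m = 0001 → c = 1111000, weight = 4.
  m = 1001 → c = 0100001, weight = 2.
  m = 0101 → c = 0111100, weight = 4.
  m = 1101 → c = 1100101, weight = 4.
  m = 0011 → c = 1110011, weight = 5.
  m = 1011 → c = 0101010, weight = 3.
  m = 0111 → c = 0110111, weight = 5.
  m = 1111 → c = 1101110, weight = 5.
Tally weights:
  weight 0: 1 codewords.
  weight 2: 2 codewords.
  weight 3: 4 codewords.
  weight 4: 5 codewords.
  weight 5: 4 codewords.
Minimum distance d = smallest w > 0 with A_w > 0 = 2.
Sanity: Σ A_w = 16 = 2^4 = 16 ✓.


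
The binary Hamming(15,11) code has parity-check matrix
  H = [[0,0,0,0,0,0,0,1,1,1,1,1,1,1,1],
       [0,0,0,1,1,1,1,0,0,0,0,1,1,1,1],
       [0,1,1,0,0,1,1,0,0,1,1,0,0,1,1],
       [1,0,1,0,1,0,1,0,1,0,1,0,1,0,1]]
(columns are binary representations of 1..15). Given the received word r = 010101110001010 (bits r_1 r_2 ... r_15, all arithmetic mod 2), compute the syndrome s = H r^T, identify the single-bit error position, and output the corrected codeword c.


s = (1, 1, 0, 1)^T, error position = 13, corrected codeword c = 010101110001110

Compute s = H r^T mod 2 one row at a time:
  s_1 = 1 + 0 + 0 + 0 + 1 + 0 + 1 + 0 = 3 ≡ 1 (mod 2).
  s_2 = 1 + 0 + 1 + 1 + 1 + 0 + 1 + 0 = 5 ≡ 1 (mod 2).
  s_3 = 1 + 0 + 1 + 1 + 0 + 0 + 1 + 0 = 4 ≡ 0 (mod 2).
  s_4 = 0 + 0 + 0 + 1 + 0 + 0 + 0 + 0 = 1 ≡ 1 (mod 2).
s = (1, 1, 0, 1)^T — this equals column 13 of H (binary 1101), so error is at position 13.
Correct: flip bit 13 of r = 010101110001010 to get c = 010101110001110.


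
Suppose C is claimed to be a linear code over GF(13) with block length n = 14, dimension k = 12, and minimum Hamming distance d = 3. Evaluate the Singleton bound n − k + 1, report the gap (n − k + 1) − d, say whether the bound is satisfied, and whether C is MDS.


Singleton RHS = n − k + 1 = 3, slack = 0, bound satisfied, MDS.

Singleton bound: d ≤ n − k + 1.
Here n = 14, k = 12, so n − k + 1 = 3.
Given d = 3, check d ≤ 3: YES.
Slack = (n − k + 1) − d = 0.
The code is MDS (slack = 0).
Description: the claimed parameters are [14, 12, 3]_13; such a code would be MDS (meets Singleton bound).


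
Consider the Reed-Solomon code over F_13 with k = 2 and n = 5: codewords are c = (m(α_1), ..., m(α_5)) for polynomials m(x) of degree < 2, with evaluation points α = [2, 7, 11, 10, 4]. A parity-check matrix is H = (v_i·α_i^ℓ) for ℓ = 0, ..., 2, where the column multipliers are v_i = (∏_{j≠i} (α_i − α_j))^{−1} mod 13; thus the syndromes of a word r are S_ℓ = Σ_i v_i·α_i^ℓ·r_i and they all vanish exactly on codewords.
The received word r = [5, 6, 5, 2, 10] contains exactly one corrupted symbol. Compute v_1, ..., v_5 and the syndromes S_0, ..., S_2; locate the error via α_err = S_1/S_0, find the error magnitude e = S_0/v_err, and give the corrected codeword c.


S = (8, 3, 6), error at position 1, error magnitude e = 1, c = [4, 6, 5, 2, 10].

Step 1: column multipliers v_i = (∏_{j≠i}(α_i − α_j))^{−1} mod 13.
  i = 1 (α = 2): (2−7)(2−11)(2−10)(2−4) = (−5)·(−9)·(−8)·(−2) = 720 ≡ 5, so v_1 = 5^{−1} = 8 (mod 13).
  i = 2 (α = 7): (7−2)(7−11)(7−10)(7−4) = 5·(−4)·(−3)·3 = 180 ≡ 11, so v_2 = 11^{−1} = 6 (mod 13).
  i = 3 (α = 11): (11−2)(11−7)(11−10)(11−4) = 9·4·1·7 = 252 ≡ 5, so v_3 = 5^{−1} = 8 (mod 13).
  i = 4 (α = 10): (10−2)(10−7)(10−11)(10−4) = 8·3·(−1)·6 = −144 ≡ 12, so v_4 = 12^{−1} = 12 (mod 13).
  i = 5 (α = 4): (4−2)(4−7)(4−11)(4−10) = 2·(−3)·(−7)·(−6) = −252 ≡ 8, so v_5 = 8^{−1} = 5 (mod 13).
  v = [8, 6, 8, 12, 5].
Step 2: syndromes of r = [5, 6, 5, 2, 10] (all sums mod 13).
  S_0 = Σ v_i r_i = 8·5 + 6·6 + 8·5 + 12·2 + 5·10 = 190 ≡ 8.
  S_1 = Σ v_i α_i r_i = 8·2·5 + 6·7·6 + 8·11·5 + 12·10·2 + 5·4·10 = 1212 ≡ 3.
  α_i^2 mod 13 = [4, 10, 4, 9, 3].
  S_2 = Σ v_i α_i^2 r_i = 8·4·5 + 6·10·6 + 8·4·5 + 12·9·2 + 5·3·10 = 1046 ≡ 6.
  S = (8, 3, 6) ≠ 0, so r is not a codeword (an error is present).
Step 3: locate the error. For a single error e at position i, S_ℓ = v_i·e·α_i^ℓ, so α_err = S_1/S_0.
  S_0^{−1} = 8^{−1} = 5 (mod 13), so α_err = 3·5 = 15 ≡ 2 = α_1. Error position i = 1.
  Consistency check: S_2/S_1 = 6·9 = 54 ≡ 2 = α_err ✓ (single-error assumption holds).
Step 4: error magnitude e = S_0/v_1 = S_0·∏_{j≠1}(α_1 − α_j) = 8·5 = 40 ≡ 1 (mod 13).
Step 5: correct position 1: c_1 = r_1 − e = 5 − 1 ≡ 4 (mod 13). Hence c = [4, 6, 5, 2, 10].
  Check: interpolating c through the α_i gives m(x) = 11 + 3·x (degree < 2) with m(α_i) = c_i for every i, so c is indeed a codeword.


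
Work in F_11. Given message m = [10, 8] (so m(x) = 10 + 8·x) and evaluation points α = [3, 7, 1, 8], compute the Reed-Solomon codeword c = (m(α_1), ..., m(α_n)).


c = [1, 0, 7, 8]

Message polynomial: m(x) = 10 + 8·x (mod 11).
For each evaluation point α_i, compute m(α_i) mod 11:
  α_1 = 3: Horner steps 8 → 1, so m(3) = 1.
  α_2 = 7: Horner steps 8 → 0, so m(7) = 0.
  α_3 = 1: Horner steps 8 → 7, so m(1) = 7.
  α_4 = 8: Horner steps 8 → 8, so m(8) = 8.
Codeword c = [1, 0, 7, 8] ∈ F_11^4.


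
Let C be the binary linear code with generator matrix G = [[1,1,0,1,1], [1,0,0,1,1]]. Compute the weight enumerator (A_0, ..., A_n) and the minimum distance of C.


Weight distribution: A_0 = 1, A_1 = 1, A_3 = 1, A_4 = 1. Minimum distance d = 1.

Enumerate all 2^2 = 4 messages m ∈ F_2^2.
For each, compute codeword c = mG in F_2^5, then tally its weight.
  m = 00 → c = 00000, weight = 0.
  m = 10 → c = 11011, weight = 4.
  m = 01 → c = 10011, weight = 3.
  m = 11 → c = 01000, weight = 1.
Tally weights:
  weight 0: 1 codewords.
  weight 1: 1 codewords.
  weight 3: 1 codewords.
  weight 4: 1 codewords.
Minimum distance d = smallest w > 0 with A_w > 0 = 1.
Sanity: Σ A_w = 4 = 2^2 = 4 ✓.


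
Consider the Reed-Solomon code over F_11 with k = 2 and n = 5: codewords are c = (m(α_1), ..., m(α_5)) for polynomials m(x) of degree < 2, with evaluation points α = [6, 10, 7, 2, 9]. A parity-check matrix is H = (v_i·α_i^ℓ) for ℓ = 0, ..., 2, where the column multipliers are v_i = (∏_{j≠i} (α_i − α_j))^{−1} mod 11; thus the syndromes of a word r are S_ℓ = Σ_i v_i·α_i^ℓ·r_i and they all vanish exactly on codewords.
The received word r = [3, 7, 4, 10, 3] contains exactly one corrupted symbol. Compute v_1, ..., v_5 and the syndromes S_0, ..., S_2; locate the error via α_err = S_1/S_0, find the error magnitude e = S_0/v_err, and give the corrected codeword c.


S = (4, 3, 5), error at position 5, error magnitude e = 8, c = [3, 7, 4, 10, 6].

Step 1: column multipliers v_i = (∏_{j≠i}(α_i − α_j))^{−1} mod 11.
  i = 1 (α = 6): (6−10)(6−7)(6−2)(6−9) = (−4)·(−1)·4·(−3) = −48 ≡ 7, so v_1 = 7^{−1} = 8 (mod 11).
  i = 2 (α = 10): (10−6)(10−7)(10−2)(10−9) = 4·3·8·1 = 96 ≡ 8, so v_2 = 8^{−1} = 7 (mod 11).
  i = 3 (α = 7): (7−6)(7−10)(7−2)(7−9) = 1·(−3)·5·(−2) = 30 ≡ 8, so v_3 = 8^{−1} = 7 (mod 11).
  i = 4 (α = 2): (2−6)(2−10)(2−7)(2−9) = (−4)·(−8)·(−5)·(−7) = 1120 ≡ 9, so v_4 = 9^{−1} = 5 (mod 11).
  i = 5 (α = 9): (9−6)(9−10)(9−7)(9−2) = 3·(−1)·2·7 = −42 ≡ 2, so v_5 = 2^{−1} = 6 (mod 11).
  v = [8, 7, 7, 5, 6].
Step 2: syndromes of r = [3, 7, 4, 10, 3] (all sums mod 11).
  S_0 = Σ v_i r_i = 8·3 + 7·7 + 7·4 + 5·10 + 6·3 = 169 ≡ 4.
  S_1 = Σ v_i α_i r_i = 8·6·3 + 7·10·7 + 7·7·4 + 5·2·10 + 6·9·3 = 1092 ≡ 3.
  α_i^2 mod 11 = [3, 1, 5, 4, 4].
  S_2 = Σ v_i α_i^2 r_i = 8·3·3 + 7·1·7 + 7·5·4 + 5·4·10 + 6·4·3 = 533 ≡ 5.
  S = (4, 3, 5) ≠ 0, so r is not a codeword (an error is present).
Step 3: locate the error. For a single error e at position i, S_ℓ = v_i·e·α_i^ℓ, so α_err = S_1/S_0.
  S_0^{−1} = 4^{−1} = 3 (mod 11), so α_err = 3·3 = 9 ≡ 9 = α_5. Error position i = 5.
  Consistency check: S_2/S_1 = 5·4 = 20 ≡ 9 = α_err ✓ (single-error assumption holds).
Step 4: error magnitude e = S_0/v_5 = S_0·∏_{j≠5}(α_5 − α_j) = 4·2 = 8 ≡ 8 (mod 11).
Step 5: correct position 5: c_5 = r_5 − e = 3 − 8 ≡ 6 (mod 11). Hence c = [3, 7, 4, 10, 6].
  Check: interpolating c through the α_i gives m(x) = 8 + 1·x (degree < 2) with m(α_i) = c_i for every i, so c is indeed a codeword.


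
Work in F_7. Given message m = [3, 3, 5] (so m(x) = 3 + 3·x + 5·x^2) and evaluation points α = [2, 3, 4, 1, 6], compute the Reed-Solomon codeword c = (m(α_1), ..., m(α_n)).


c = [1, 1, 4, 4, 5]

Message polynomial: m(x) = 3 + 3·x + 5·x^2 (mod 7).
For each evaluation point α_i, compute m(α_i) mod 7:
  α_1 = 2: Horner steps 5 → 6 → 1, so m(2) = 1.
  α_2 = 3: Horner steps 5 → 4 → 1, so m(3) = 1.
  α_3 = 4: Horner steps 5 → 2 → 4, so m(4) = 4.
  α_4 = 1: Horner steps 5 → 1 → 4, so m(1) = 4.
  α_5 = 6: Horner steps 5 → 5 → 5, so m(6) = 5.
Codeword c = [1, 1, 4, 4, 5] ∈ F_7^5.


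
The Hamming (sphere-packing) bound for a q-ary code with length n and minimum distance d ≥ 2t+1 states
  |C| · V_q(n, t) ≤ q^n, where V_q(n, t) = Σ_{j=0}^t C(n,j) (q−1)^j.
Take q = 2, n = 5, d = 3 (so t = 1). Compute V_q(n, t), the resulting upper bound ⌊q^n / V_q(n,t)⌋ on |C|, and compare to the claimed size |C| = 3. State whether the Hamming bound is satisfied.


V_q(n, t) = 6, q^n = 32, Hamming bound = 5, |C| = 3 ≤ bound (satisfied).

Step 1: Compute V_q(n, t) = Σ_{j=0}^1 C(n, j) (q−1)^j.
  j = 0: C(5,0)·(1)^0 = 1·1 = 1.
  j = 1: C(5,1)·(1)^1 = 5·1 = 5.
  V_q(n, t) = 1 + 5 = 6.
Step 2: q^n = 2^5 = 32.
Step 3: Hamming bound ⌊q^n / V_q(n,t)⌋ = ⌊32/6⌋ = 5.
Step 4: Compare |C| = 3 to 5: satisfied.
The claimed |C| lies below the Hamming bound.


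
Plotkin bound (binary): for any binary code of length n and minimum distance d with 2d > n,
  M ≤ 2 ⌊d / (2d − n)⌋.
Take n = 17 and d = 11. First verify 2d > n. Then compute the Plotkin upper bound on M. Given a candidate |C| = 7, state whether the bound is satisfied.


Plotkin bound M ≤ 4; given |C| = 7 > bound (violated).

Check applicability: 2d = 22, n = 17.
2d − n = 5 > 0, so Plotkin applies.
Compute d/(2d−n) = 11/5 ≈ 2.2000.
⌊d/(2d−n)⌋ = 2.
Plotkin bound: M ≤ 2·2 = 4.
Given |C| = 7, check: VIOLATED.
This |C| is above the Plotkin bound, so no binary code with n = 17, d = 11 and 7 codewords exists.


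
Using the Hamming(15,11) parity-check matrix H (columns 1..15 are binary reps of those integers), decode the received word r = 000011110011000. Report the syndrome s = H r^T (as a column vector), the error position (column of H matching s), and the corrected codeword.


s = (1, 0, 1, 1)^T, error position = 11, corrected codeword c = 000011110001000

Compute s = H r^T mod 2 one row at a time:
  s_1 = 1 + 0 + 0 + 1 + 1 + 0 + 0 + 0 = 3 ≡ 1 (mod 2).
  s_2 = 0 + 1 + 1 + 1 + 1 + 0 + 0 + 0 = 4 ≡ 0 (mod 2).
  s_3 = 0 + 0 + 1 + 1 + 0 + 1 + 0 + 0 = 3 ≡ 1 (mod 2).
  s_4 = 0 + 0 + 1 + 1 + 0 + 1 + 0 + 0 = 3 ≡ 1 (mod 2).
s = (1, 0, 1, 1)^T — this equals column 11 of H (binary 1011), so error is at position 11.
Correct: flip bit 11 of r = 000011110011000 to get c = 000011110001000.


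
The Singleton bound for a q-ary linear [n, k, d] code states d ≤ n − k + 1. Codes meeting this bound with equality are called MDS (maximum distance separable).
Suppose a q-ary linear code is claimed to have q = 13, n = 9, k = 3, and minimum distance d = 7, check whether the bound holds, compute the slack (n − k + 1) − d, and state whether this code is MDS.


Singleton RHS = n − k + 1 = 7, slack = 0, bound satisfied, MDS.

Singleton bound: d ≤ n − k + 1.
Here n = 9, k = 3, so n − k + 1 = 7.
Given d = 7, check d ≤ 7: YES.
Slack = (n − k + 1) − d = 0.
The code is MDS (slack = 0).
Description: the claimed parameters are [9, 3, 7]_13; such a code would be MDS (meets Singleton bound).


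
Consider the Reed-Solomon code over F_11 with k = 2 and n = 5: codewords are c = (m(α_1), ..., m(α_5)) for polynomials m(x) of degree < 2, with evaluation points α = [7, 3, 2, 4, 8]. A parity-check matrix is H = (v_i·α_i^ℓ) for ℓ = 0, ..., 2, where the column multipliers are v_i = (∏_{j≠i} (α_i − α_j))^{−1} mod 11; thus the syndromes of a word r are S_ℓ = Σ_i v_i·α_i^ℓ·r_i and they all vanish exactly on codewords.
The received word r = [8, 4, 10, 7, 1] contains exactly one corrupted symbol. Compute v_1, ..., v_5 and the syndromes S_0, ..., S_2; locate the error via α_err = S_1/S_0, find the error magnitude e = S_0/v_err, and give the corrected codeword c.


S = (6, 7, 10), error at position 2, error magnitude e = 1, c = [8, 3, 10, 7, 1].

Step 1: column multipliers v_i = (∏_{j≠i}(α_i − α_j))^{−1} mod 11.
  i = 1 (α = 7): (7−3)(7−2)(7−4)(7−8) = 4·5·3·(−1) = −60 ≡ 6, so v_1 = 6^{−1} = 2 (mod 11).
  i = 2 (α = 3): (3−7)(3−2)(3−4)(3−8) = (−4)·1·(−1)·(−5) = −20 ≡ 2, so v_2 = 2^{−1} = 6 (mod 11).
  i = 3 (α = 2): (2−7)(2−3)(2−4)(2−8) = (−5)·(−1)·(−2)·(−6) = 60 ≡ 5, so v_3 = 5^{−1} = 9 (mod 11).
  i = 4 (α = 4): (4−7)(4−3)(4−2)(4−8) = (−3)·1·2·(−4) = 24 ≡ 2, so v_4 = 2^{−1} = 6 (mod 11).
  i = 5 (α = 8): (8−7)(8−3)(8−2)(8−4) = 1·5·6·4 = 120 ≡ 10, so v_5 = 10^{−1} = 10 (mod 11).
  v = [2, 6, 9, 6, 10].
Step 2: syndromes of r = [8, 4, 10, 7, 1] (all sums mod 11).
  S_0 = Σ v_i r_i = 2·8 + 6·4 + 9·10 + 6·7 + 10·1 = 182 ≡ 6.
  S_1 = Σ v_i α_i r_i = 2·7·8 + 6·3·4 + 9·2·10 + 6·4·7 + 10·8·1 = 612 ≡ 7.
  α_i^2 mod 11 = [5, 9, 4, 5, 9].
  S_2 = Σ v_i α_i^2 r_i = 2·5·8 + 6·9·4 + 9·4·10 + 6·5·7 + 10·9·1 = 956 ≡ 10.
  S = (6, 7, 10) ≠ 0, so r is not a codeword (an error is present).
Step 3: locate the error. For a single error e at position i, S_ℓ = v_i·e·α_i^ℓ, so α_err = S_1/S_0.
  S_0^{−1} = 6^{−1} = 2 (mod 11), so α_err = 7·2 = 14 ≡ 3 = α_2. Error position i = 2.
  Consistency check: S_2/S_1 = 10·8 = 80 ≡ 3 = α_err ✓ (single-error assumption holds).
Step 4: error magnitude e = S_0/v_2 = S_0·∏_{j≠2}(α_2 − α_j) = 6·2 = 12 ≡ 1 (mod 11).
Step 5: correct position 2: c_2 = r_2 − e = 4 − 1 ≡ 3 (mod 11). Hence c = [8, 3, 10, 7, 1].
  Check: interpolating c through the α_i gives m(x) = 2 + 4·x (degree < 2) with m(α_i) = c_i for every i, so c is indeed a codeword.


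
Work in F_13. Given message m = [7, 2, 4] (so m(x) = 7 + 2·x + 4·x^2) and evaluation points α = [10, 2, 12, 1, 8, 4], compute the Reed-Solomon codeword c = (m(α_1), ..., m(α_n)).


c = [11, 1, 9, 0, 6, 1]

Message polynomial: m(x) = 7 + 2·x + 4·x^2 (mod 13).
For each evaluation point α_i, compute m(α_i) mod 13:
  α_1 = 10: Horner steps 4 → 3 → 11, so m(10) = 11.
  α_2 = 2: Horner steps 4 → 10 → 1, so m(2) = 1.
  α_3 = 12: Horner steps 4 → 11 → 9, so m(12) = 9.
  α_4 = 1: Horner steps 4 → 6 → 0, so m(1) = 0.
  α_5 = 8: Horner steps 4 → 8 → 6, so m(8) = 6.
  α_6 = 4: Horner steps 4 → 5 → 1, so m(4) = 1.
Codeword c = [11, 1, 9, 0, 6, 1] ∈ F_13^6.


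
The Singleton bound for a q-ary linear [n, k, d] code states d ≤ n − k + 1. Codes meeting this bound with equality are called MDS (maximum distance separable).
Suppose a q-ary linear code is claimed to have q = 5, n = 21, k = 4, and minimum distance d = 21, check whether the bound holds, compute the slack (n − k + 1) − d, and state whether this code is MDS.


Singleton RHS = n − k + 1 = 18, slack = -3, bound violated (no such code; not MDS).

Singleton bound: d ≤ n − k + 1.
Here n = 21, k = 4, so n − k + 1 = 18.
Given d = 21, check d ≤ 18: NO.
Slack = (n − k + 1) − d = -3.
The slack is negative: d = 21 exceeds n − k + 1 = 18 by 3, so the Singleton bound is violated and no linear [21, 4, 21]_5 code can exist. In particular it is not MDS (MDS requires d = n − k + 1 exactly).
Description: the claimed parameters are [21, 4, 21]_5; such a code would be impossible (violates the Singleton bound).


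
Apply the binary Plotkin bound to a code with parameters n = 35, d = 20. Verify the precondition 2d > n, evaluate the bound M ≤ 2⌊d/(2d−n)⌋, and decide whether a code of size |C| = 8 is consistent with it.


Plotkin bound M ≤ 8; given |C| = 8 ≤ bound (satisfied).

Check applicability: 2d = 40, n = 35.
2d − n = 5 > 0, so Plotkin applies.
Compute d/(2d−n) = 20/5 ≈ 4.0000.
⌊d/(2d−n)⌋ = 4.
Plotkin bound: M ≤ 2·4 = 8.
Given |C| = 8, check: satisfied.
This |C| is at the Plotkin bound.


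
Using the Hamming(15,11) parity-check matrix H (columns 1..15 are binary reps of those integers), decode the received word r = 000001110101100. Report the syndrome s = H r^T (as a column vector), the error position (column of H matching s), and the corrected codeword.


s = (0, 0, 1, 0)^T, error position = 2, corrected codeword c = 010001110101100

Compute s = H r^T mod 2 one row at a time:
  s_1 = 1 + 0 + 1 + 0 + 1 + 1 + 0 + 0 = 4 ≡ 0 (mod 2).
  s_2 = 0 + 0 + 1 + 1 + 1 + 1 + 0 + 0 = 4 ≡ 0 (mod 2).
  s_3 = 0 + 0 + 1 + 1 + 1 + 0 + 0 + 0 = 3 ≡ 1 (mod 2).
  s_4 = 0 + 0 + 0 + 1 + 0 + 0 + 1 + 0 = 2 ≡ 0 (mod 2).
s = (0, 0, 1, 0)^T — this equals column 2 of H (binary 0010), so error is at position 2.
Correct: flip bit 2 of r = 000001110101100 to get c = 010001110101100.


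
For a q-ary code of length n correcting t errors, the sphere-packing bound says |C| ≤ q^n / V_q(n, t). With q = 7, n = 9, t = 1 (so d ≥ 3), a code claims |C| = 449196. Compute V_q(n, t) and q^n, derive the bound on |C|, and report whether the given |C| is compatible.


V_q(n, t) = 55, q^n = 40353607, Hamming bound = 733701, |C| = 449196 ≤ bound (satisfied).

Step 1: Compute V_q(n, t) = Σ_{j=0}^1 C(n, j) (q−1)^j.
  j = 0: C(9,0)·(6)^0 = 1·1 = 1.
  j = 1: C(9,1)·(6)^1 = 9·6 = 54.
  V_q(n, t) = 1 + 54 = 55.
Step 2: q^n = 7^9 = 40353607.
Step 3: Hamming bound ⌊q^n / V_q(n,t)⌋ = ⌊40353607/55⌋ = 733701.
Step 4: Compare |C| = 449196 to 733701: satisfied.
The claimed |C| lies below the Hamming bound.


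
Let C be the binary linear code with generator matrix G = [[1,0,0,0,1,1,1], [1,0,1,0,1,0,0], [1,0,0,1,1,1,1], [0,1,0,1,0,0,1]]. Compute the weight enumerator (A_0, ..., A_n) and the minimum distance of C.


Weight distribution: A_0 = 1, A_1 = 1, A_2 = 1, A_3 = 4, A_4 = 5, A_5 = 3, A_6 = 1. Minimum distance d = 1.

Enumerate all 2^4 = 16 messages m ∈ F_2^4.
For each, compute codeword c = mG in F_2^7, then tally its weight.
  m = 0000 → c = 0000000, weight = 0.
  m = 1000 → c = 1000111, weight = 4.
  m = 0100 → c = 1010100, weight = 3.
  m = 1100 → c = 0010011, weight = 3.
  m = 0010 → c = 1001111, weight = 5.
  m = 1010 → c = 0001000, weight = 1.
  m = 0110 → c = 0011011, weight = 4.
  m = 1110 → c = 1011100, weight = 4.
  m = 0001 → c = 0101001, weight = 3.
  m = 1001 → c = 1101110, weight = 5.
  m = 0101 → c = 1111101, weight = 6.
  m = 1101 → c = 0111010, weight = 4.
  m = 0011 → c = 1100110, weight = 4.
  m = 1011 → c = 0100001, weight = 2.
  m = 0111 → c = 0110010, weight = 3.
  m = 1111 → c = 1110101, weight = 5.
Tally weights:
  weight 0: 1 codewords.
  weight 1: 1 codewords.
  weight 2: 1 codewords.
  weight 3: 4 codewords.
  weight 4: 5 codewords.
  weight 5: 3 codewords.
  weight 6: 1 codewords.
Minimum distance d = smallest w > 0 with A_w > 0 = 1.
Sanity: Σ A_w = 16 = 2^4 = 16 ✓.


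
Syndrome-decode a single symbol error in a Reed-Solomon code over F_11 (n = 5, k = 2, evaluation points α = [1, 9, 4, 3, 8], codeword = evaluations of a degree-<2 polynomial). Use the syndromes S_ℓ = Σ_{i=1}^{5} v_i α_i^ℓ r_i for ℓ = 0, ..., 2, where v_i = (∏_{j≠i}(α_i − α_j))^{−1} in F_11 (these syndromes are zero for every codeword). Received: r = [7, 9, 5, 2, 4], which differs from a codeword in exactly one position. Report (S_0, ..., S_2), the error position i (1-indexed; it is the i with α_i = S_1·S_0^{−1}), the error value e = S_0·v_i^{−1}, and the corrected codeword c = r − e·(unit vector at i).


S = (3, 2, 5), error at position 5, error magnitude e = 9, c = [7, 9, 5, 2, 6].

Step 1: column multipliers v_i = (∏_{j≠i}(α_i − α_j))^{−1} mod 11.
  i = 1 (α = 1): (1−9)(1−4)(1−3)(1−8) = (−8)·(−3)·(−2)·(−7) = 336 ≡ 6, so v_1 = 6^{−1} = 2 (mod 11).
  i = 2 (α = 9): (9−1)(9−4)(9−3)(9−8) = 8·5·6·1 = 240 ≡ 9, so v_2 = 9^{−1} = 5 (mod 11).
  i = 3 (α = 4): (4−1)(4−9)(4−3)(4−8) = 3·(−5)·1·(−4) = 60 ≡ 5, so v_3 = 5^{−1} = 9 (mod 11).
  i = 4 (α = 3): (3−1)(3−9)(3−4)(3−8) = 2·(−6)·(−1)·(−5) = −60 ≡ 6, so v_4 = 6^{−1} = 2 (mod 11).
  i = 5 (α = 8): (8−1)(8−9)(8−4)(8−3) = 7·(−1)·4·5 = −140 ≡ 3, so v_5 = 3^{−1} = 4 (mod 11).
  v = [2, 5, 9, 2, 4].
Step 2: syndromes of r = [7, 9, 5, 2, 4] (all sums mod 11).
  S_0 = Σ v_i r_i = 2·7 + 5·9 + 9·5 + 2·2 + 4·4 = 124 ≡ 3.
  S_1 = Σ v_i α_i r_i = 2·1·7 + 5·9·9 + 9·4·5 + 2·3·2 + 4·8·4 = 739 ≡ 2.
  α_i^2 mod 11 = [1, 4, 5, 9, 9].
  S_2 = Σ v_i α_i^2 r_i = 2·1·7 + 5·4·9 + 9·5·5 + 2·9·2 + 4·9·4 = 599 ≡ 5.
  S = (3, 2, 5) ≠ 0, so r is not a codeword (an error is present).
Step 3: locate the error. For a single error e at position i, S_ℓ = v_i·e·α_i^ℓ, so α_err = S_1/S_0.
  S_0^{−1} = 3^{−1} = 4 (mod 11), so α_err = 2·4 = 8 ≡ 8 = α_5. Error position i = 5.
  Consistency check: S_2/S_1 = 5·6 = 30 ≡ 8 = α_err ✓ (single-error assumption holds).
Step 4: error magnitude e = S_0/v_5 = S_0·∏_{j≠5}(α_5 − α_j) = 3·3 = 9 ≡ 9 (mod 11).
Step 5: correct position 5: c_5 = r_5 − e = 4 − 9 ≡ 6 (mod 11). Hence c = [7, 9, 5, 2, 6].
  Check: interpolating c through the α_i gives m(x) = 4 + 3·x (degree < 2) with m(α_i) = c_i for every i, so c is indeed a codeword.


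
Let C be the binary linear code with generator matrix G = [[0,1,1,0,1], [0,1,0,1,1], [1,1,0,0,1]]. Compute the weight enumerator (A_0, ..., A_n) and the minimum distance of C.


Weight distribution: A_0 = 1, A_2 = 3, A_3 = 3, A_5 = 1. Minimum distance d = 2.

Enumerate all 2^3 = 8 messages m ∈ F_2^3.
For each, compute codeword c = mG in F_2^5, then tally its weight.
  m = 000 → c = 00000, weight = 0.
  m = 100 → c = 01101, weight = 3.
  m = 010 → c = 01011, weight = 3.
  m = 110 → c = 00110, weight = 2.
  m = 001 → c = 11001, weight = 3.
  m = 101 → c = 10100, weight = 2.
  m = 011 → c = 10010, weight = 2.
  m = 111 → c = 11111, weight = 5.
Tally weights:
  weight 0: 1 codewords.
  weight 2: 3 codewords.
  weight 3: 3 codewords.
  weight 5: 1 codewords.
Minimum distance d = smallest w > 0 with A_w > 0 = 2.
Sanity: Σ A_w = 8 = 2^3 = 8 ✓.


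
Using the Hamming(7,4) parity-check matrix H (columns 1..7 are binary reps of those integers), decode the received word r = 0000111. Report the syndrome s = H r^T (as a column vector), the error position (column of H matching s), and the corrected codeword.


s = (1, 0, 0)^T, error position = 4, corrected codeword c = 0001111

Compute s = H r^T mod 2 one row at a time:
  s_1 = 0 + 1 + 1 + 1 = 3 ≡ 1 (mod 2).
  s_2 = 0 + 0 + 1 + 1 = 2 ≡ 0 (mod 2).
  s_3 = 0 + 0 + 1 + 1 = 2 ≡ 0 (mod 2).
s = (1, 0, 0)^T — this equals column 4 of H (binary 100), so error is at position 4.
Correct: flip bit 4 of r = 0000111 to get c = 0001111.


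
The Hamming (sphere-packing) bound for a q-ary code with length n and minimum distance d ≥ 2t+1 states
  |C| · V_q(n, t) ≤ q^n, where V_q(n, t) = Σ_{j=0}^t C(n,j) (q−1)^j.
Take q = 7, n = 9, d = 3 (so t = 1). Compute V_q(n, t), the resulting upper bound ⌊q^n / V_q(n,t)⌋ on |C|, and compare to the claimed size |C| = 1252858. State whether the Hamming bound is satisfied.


V_q(n, t) = 55, q^n = 40353607, Hamming bound = 733701, |C| = 1252858 > bound (violated).

Step 1: Compute V_q(n, t) = Σ_{j=0}^1 C(n, j) (q−1)^j.
  j = 0: C(9,0)·(6)^0 = 1·1 = 1.
  j = 1: C(9,1)·(6)^1 = 9·6 = 54.
  V_q(n, t) = 1 + 54 = 55.
Step 2: q^n = 7^9 = 40353607.
Step 3: Hamming bound ⌊q^n / V_q(n,t)⌋ = ⌊40353607/55⌋ = 733701.
Step 4: Compare |C| = 1252858 to 733701: violated.
The claimed |C| lies above the Hamming bound, so no 7-ary code of length 9 with d ≥ 3 can have 1252858 codewords.


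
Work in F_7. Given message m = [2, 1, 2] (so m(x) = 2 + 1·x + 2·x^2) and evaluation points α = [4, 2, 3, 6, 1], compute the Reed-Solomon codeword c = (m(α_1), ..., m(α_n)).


c = [3, 5, 2, 3, 5]

Message polynomial: m(x) = 2 + 1·x + 2·x^2 (mod 7).
For each evaluation point α_i, compute m(α_i) mod 7:
  α_1 = 4: Horner steps 2 → 2 → 3, so m(4) = 3.
  α_2 = 2: Horner steps 2 → 5 → 5, so m(2) = 5.
  α_3 = 3: Horner steps 2 → 0 → 2, so m(3) = 2.
  α_4 = 6: Horner steps 2 → 6 → 3, so m(6) = 3.
  α_5 = 1: Horner steps 2 → 3 → 5, so m(1) = 5.
Codeword c = [3, 5, 2, 3, 5] ∈ F_7^5.
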